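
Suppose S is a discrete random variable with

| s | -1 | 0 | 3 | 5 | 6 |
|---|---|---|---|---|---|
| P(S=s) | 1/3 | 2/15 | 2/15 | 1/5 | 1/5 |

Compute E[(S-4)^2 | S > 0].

2.125

P(S > 0) = 2/15 + 1/5 + 1/5 = 8/15.
E[(S-4)^2 | S > 0] = [1·2/15 + 1·1/5 + 4·1/5] / (8/15)
 = 17/15 / (8/15)
 = 17/8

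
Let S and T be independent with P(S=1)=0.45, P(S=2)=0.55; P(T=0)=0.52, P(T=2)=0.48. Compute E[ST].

1.488

E[ST] = Σ_s Σ_t st · P(S=s)P(T=t)
 = 0·0.234 + 2·0.216 + 0·0.286 + 4·0.264
 = 0 + 0.432 + 0 + 1.056
 = 1.488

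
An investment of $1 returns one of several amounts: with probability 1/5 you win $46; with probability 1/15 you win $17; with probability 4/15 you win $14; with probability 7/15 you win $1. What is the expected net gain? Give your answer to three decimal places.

13.533

E[payout] = 46·1/5 + 17·1/15 + 14·4/15 + 1·7/15
 = 46/5 + 17/15 + 56/15 + 7/15
 = 218/15
Net = 218/15 - 1 = 203/15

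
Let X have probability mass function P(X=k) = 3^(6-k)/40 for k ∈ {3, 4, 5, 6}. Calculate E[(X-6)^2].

E[(X-6)^2] = Σ (x-6)^2·P(X=x)
 = 9·27/40 + 4·9/40 + 1·3/40 + 0·1/40
 = 243/40 + 9/10 + 3/40 + 0
 = 141/20

7.05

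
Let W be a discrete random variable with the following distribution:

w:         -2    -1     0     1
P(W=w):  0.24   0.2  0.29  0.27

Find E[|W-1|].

E[|W-1|] = Σ |w-1|·P(W=w)
 = 3·0.24 + 2·0.2 + 1·0.29 + 0·0.27
 = 0.72 + 0.4 + 0.29 + 0
 = 1.41

1.41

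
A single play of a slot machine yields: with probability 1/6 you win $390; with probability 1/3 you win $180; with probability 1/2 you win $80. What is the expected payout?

E[payout] = 390·1/6 + 180·1/3 + 80·1/2
 = 65 + 60 + 40
 = 165

165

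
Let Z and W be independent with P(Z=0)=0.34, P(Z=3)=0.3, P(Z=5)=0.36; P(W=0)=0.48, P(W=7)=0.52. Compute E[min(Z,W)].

E[min(Z,W)] = Σ_z Σ_w min(z,w) · P(Z=z)P(W=w)
 = 0·0.1632 + 0·0.1768 + 0·0.144 + 3·0.156 + 0·0.1728 + 5·0.1872
 = 0 + 0 + 0 + 0.468 + 0 + 0.936
 = 1.404

1.404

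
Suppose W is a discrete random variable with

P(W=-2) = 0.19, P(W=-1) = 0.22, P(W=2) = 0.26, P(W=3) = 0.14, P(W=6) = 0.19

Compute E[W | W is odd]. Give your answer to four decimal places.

P(W is odd) = 0.22 + 0.14 = 0.36.
E[W | W is odd] = [(-1)·0.22 + 3·0.14] / 0.36
 = 0.2 / 0.36
 = 5/9

0.5556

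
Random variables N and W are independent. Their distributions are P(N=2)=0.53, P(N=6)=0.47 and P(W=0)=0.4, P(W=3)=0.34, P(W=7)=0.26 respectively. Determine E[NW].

E[NW] = Σ_n Σ_w nw · P(N=n)P(W=w)
 = 0·0.212 + 6·0.1802 + 14·0.1378 + 0·0.188 + 18·0.1598 + 42·0.1222
 = 0 + 1.0812 + 1.9292 + 0 + 2.8764 + 5.1324
 = 11.0192

11.0192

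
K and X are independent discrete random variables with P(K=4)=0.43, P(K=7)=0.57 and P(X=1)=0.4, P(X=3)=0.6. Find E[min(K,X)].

2.2

E[min(K,X)] = Σ_k Σ_x min(k,x) · P(K=k)P(X=x)
 = 1·0.172 + 3·0.258 + 1·0.228 + 3·0.342
 = 0.172 + 0.774 + 0.228 + 1.026
 = 2.2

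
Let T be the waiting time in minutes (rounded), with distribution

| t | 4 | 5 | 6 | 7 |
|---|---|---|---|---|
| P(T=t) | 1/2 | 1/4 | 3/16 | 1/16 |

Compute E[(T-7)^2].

5.6875

E[(T-7)^2] = Σ (t-7)^2·P(T=t)
 = 9·1/2 + 4·1/4 + 1·3/16 + 0·1/16
 = 9/2 + 1 + 3/16 + 0
 = 91/16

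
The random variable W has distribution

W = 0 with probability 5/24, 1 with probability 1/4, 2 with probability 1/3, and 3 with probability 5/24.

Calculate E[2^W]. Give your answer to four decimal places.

3.7083

E[2^W] = Σ 2^w·P(W=w)
 = 1·5/24 + 2·1/4 + 4·1/3 + 8·5/24
 = 5/24 + 1/2 + 4/3 + 5/3
 = 89/24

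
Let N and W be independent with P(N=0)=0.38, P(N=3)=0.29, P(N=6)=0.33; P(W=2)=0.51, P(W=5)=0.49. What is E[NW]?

E[NW] = Σ_n Σ_w nw · P(N=n)P(W=w)
 = 0·0.1938 + 0·0.1862 + 6·0.1479 + 15·0.1421 + 12·0.1683 + 30·0.1617
 = 0 + 0 + 0.8874 + 2.1315 + 2.0196 + 4.851
 = 9.8895

9.8895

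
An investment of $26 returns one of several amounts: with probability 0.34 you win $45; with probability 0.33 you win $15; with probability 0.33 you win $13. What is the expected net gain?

E[payout] = 45·0.34 + 15·0.33 + 13·0.33
 = 15.3 + 4.95 + 4.29
 = 24.54
Net = 24.54 - 26 = -1.46

-1.46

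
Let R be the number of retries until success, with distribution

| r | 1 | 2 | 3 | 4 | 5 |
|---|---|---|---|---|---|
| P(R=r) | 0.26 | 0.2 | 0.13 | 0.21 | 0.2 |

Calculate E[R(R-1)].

E[R(R-1)] = Σ r(r-1)·P(R=r)
 = 0·0.26 + 2·0.2 + 6·0.13 + 12·0.21 + 20·0.2
 = 0 + 0.4 + 0.78 + 2.52 + 4
 = 7.7

7.7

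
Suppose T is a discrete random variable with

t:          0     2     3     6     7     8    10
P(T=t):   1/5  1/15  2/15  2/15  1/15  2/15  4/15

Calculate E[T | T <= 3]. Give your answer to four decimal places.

1.3333

P(T <= 3) = 1/5 + 1/15 + 2/15 = 2/5.
E[T | T <= 3] = [0·1/5 + 2·1/15 + 3·2/15] / (2/5)
 = 8/15 / (2/5)
 = 4/3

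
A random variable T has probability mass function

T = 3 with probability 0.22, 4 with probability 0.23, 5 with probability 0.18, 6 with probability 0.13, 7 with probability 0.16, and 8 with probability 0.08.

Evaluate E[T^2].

27.8

E[T^2] = Σ t^2·P(T=t)
 = 9·0.22 + 16·0.23 + 25·0.18 + 36·0.13 + 49·0.16 + 64·0.08
 = 1.98 + 3.68 + 4.5 + 4.68 + 7.84 + 5.12
 = 27.8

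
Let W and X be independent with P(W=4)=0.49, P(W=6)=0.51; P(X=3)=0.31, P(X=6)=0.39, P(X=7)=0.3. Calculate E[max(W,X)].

5.9962

E[max(W,X)] = Σ_w Σ_x max(w,x) · P(W=w)P(X=x)
 = 4·0.1519 + 6·0.1911 + 7·0.147 + 6·0.1581 + 6·0.1989 + 7·0.153
 = 0.6076 + 1.1466 + 1.029 + 0.9486 + 1.1934 + 1.071
 = 5.9962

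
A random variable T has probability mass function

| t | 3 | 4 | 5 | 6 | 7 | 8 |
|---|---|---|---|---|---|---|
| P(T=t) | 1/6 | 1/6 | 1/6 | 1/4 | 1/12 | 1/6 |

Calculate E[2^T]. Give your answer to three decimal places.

78.667

E[2^T] = Σ 2^t·P(T=t)
 = 8·1/6 + 16·1/6 + 32·1/6 + 64·1/4 + 128·1/12 + 256·1/6
 = 4/3 + 8/3 + 16/3 + 16 + 32/3 + 128/3
 = 236/3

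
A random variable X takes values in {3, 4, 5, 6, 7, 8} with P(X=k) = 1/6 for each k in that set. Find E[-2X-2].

-13

E[-2X-2] = Σ (-2x-2)·P(X=x)
 = (-8)·1/6 + (-10)·1/6 + (-12)·1/6 + (-14)·1/6 + (-16)·1/6 + (-18)·1/6
 = (-4/3) + (-5/3) + (-2) + (-7/3) + (-8/3) + (-3)
 = -13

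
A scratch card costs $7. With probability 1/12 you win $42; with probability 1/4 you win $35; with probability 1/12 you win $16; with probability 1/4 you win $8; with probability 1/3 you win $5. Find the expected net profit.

E[payout] = 42·1/12 + 35·1/4 + 16·1/12 + 8·1/4 + 5·1/3
 = 7/2 + 35/4 + 4/3 + 2 + 5/3
 = 69/4
Net = 69/4 - 7 = 41/4

10.25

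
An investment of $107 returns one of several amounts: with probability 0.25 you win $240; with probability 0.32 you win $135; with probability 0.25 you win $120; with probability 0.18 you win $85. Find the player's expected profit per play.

E[payout] = 240·0.25 + 135·0.32 + 120·0.25 + 85·0.18
 = 60 + 43.2 + 30 + 15.3
 = 148.5
Net = 148.5 - 107 = 41.5

41.5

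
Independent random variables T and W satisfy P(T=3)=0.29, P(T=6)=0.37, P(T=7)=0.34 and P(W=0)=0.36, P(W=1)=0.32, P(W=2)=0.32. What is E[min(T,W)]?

0.96

E[min(T,W)] = Σ_t Σ_w min(t,w) · P(T=t)P(W=w)
 = 0·0.1044 + 1·0.0928 + 2·0.0928 + 0·0.1332 + 1·0.1184 + 2·0.1184 + 0·0.1224 + 1·0.1088 + 2·0.1088
 = 0 + 0.0928 + 0.1856 + 0 + 0.1184 + 0.2368 + 0 + 0.1088 + 0.2176
 = 0.96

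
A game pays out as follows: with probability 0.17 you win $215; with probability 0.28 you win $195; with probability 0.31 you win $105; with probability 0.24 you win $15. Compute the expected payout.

127.3

E[payout] = 215·0.17 + 195·0.28 + 105·0.31 + 15·0.24
 = 36.55 + 54.6 + 32.55 + 3.6
 = 127.3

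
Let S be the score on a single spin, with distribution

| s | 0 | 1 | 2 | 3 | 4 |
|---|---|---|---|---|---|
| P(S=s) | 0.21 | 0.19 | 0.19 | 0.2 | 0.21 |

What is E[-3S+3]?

-3.03

E[-3S+3] = Σ (-3s+3)·P(S=s)
 = 3·0.21 + 0·0.19 + (-3)·0.19 + (-6)·0.2 + (-9)·0.21
 = 0.63 + 0 + (-0.57) + (-1.2) + (-1.89)
 = -3.03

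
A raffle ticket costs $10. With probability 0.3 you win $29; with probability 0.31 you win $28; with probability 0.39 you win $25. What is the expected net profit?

17.13

E[payout] = 29·0.3 + 28·0.31 + 25·0.39
 = 8.7 + 8.68 + 9.75
 = 27.13
Net = 27.13 - 10 = 17.13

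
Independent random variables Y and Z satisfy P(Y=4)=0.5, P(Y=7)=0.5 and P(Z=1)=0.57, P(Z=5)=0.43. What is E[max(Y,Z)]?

5.715

E[max(Y,Z)] = Σ_y Σ_z max(y,z) · P(Y=y)P(Z=z)
 = 4·0.285 + 5·0.215 + 7·0.285 + 7·0.215
 = 1.14 + 1.075 + 1.995 + 1.505
 = 5.715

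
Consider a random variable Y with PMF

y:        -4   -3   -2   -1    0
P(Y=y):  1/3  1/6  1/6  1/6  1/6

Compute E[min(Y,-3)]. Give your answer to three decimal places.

-3.333

E[min(Y,-3)] = Σ min(y,-3)·P(Y=y)
 = (-4)·1/3 + (-3)·1/6 + (-3)·1/6 + (-3)·1/6 + (-3)·1/6
 = (-4/3) + (-1/2) + (-1/2) + (-1/2) + (-1/2)
 = -10/3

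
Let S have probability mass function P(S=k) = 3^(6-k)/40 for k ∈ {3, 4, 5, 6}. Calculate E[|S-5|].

E[|S-5|] = Σ |s-5|·P(S=s)
 = 2·27/40 + 1·9/40 + 0·3/40 + 1·1/40
 = 27/20 + 9/40 + 0 + 1/40
 = 8/5

1.6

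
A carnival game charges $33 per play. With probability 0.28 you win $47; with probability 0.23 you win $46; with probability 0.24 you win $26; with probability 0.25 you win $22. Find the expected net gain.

2.48

E[payout] = 47·0.28 + 46·0.23 + 26·0.24 + 22·0.25
 = 13.16 + 10.58 + 6.24 + 5.5
 = 35.48
Net = 35.48 - 33 = 2.48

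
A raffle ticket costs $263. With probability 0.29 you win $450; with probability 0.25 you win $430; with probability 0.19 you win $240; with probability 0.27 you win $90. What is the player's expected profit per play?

E[payout] = 450·0.29 + 430·0.25 + 240·0.19 + 90·0.27
 = 130.5 + 107.5 + 45.6 + 24.3
 = 307.9
Net = 307.9 - 263 = 44.9

44.9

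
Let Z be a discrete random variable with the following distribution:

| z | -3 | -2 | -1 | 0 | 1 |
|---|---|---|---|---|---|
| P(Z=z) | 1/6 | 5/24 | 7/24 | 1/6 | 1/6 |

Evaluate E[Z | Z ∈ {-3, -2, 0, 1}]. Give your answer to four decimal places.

P(Z ∈ {-3, -2, 0, 1}) = 1/6 + 5/24 + 1/6 + 1/6 = 17/24.
E[Z | Z ∈ {-3, -2, 0, 1}] = [(-3)·1/6 + (-2)·5/24 + 0·1/6 + 1·1/6] / (17/24)
 = -3/4 / (17/24)
 = -18/17

-1.0588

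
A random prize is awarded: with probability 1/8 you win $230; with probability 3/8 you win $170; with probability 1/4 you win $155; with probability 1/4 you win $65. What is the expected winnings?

147.5

E[payout] = 230·1/8 + 170·3/8 + 155·1/4 + 65·1/4
 = 115/4 + 255/4 + 155/4 + 65/4
 = 295/2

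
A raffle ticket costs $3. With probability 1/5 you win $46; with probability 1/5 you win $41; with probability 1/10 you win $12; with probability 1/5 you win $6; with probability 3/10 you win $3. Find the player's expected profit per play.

17.7

E[payout] = 46·1/5 + 41·1/5 + 12·1/10 + 6·1/5 + 3·3/10
 = 46/5 + 41/5 + 6/5 + 6/5 + 9/10
 = 207/10
Net = 207/10 - 3 = 177/10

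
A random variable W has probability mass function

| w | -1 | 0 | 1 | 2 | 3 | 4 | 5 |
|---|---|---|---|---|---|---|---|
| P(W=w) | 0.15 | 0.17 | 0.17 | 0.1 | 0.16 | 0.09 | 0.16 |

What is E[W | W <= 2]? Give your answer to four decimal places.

P(W <= 2) = 0.15 + 0.17 + 0.17 + 0.1 = 0.59.
E[W | W <= 2] = [(-1)·0.15 + 0·0.17 + 1·0.17 + 2·0.1] / 0.59
 = 0.22 / 0.59
 = 22/59

0.3729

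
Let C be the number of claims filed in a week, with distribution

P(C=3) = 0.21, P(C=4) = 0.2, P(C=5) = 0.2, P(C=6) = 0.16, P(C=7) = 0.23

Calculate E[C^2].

E[C^2] = Σ c^2·P(C=c)
 = 9·0.21 + 16·0.2 + 25·0.2 + 36·0.16 + 49·0.23
 = 1.89 + 3.2 + 5 + 5.76 + 11.27
 = 27.12

27.12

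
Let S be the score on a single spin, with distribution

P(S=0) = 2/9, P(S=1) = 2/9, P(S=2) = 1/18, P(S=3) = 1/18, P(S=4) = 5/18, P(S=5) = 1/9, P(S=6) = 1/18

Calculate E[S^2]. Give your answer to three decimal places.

10.167

E[S^2] = Σ s^2·P(S=s)
 = 0·2/9 + 1·2/9 + 4·1/18 + 9·1/18 + 16·5/18 + 25·1/9 + 36·1/18
 = 0 + 2/9 + 2/9 + 1/2 + 40/9 + 25/9 + 2
 = 61/6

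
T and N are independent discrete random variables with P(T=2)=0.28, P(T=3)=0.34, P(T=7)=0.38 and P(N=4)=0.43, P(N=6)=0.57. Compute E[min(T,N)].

E[min(T,N)] = Σ_t Σ_n min(t,n) · P(T=t)P(N=n)
 = 2·0.1204 + 2·0.1596 + 3·0.1462 + 3·0.1938 + 4·0.1634 + 6·0.2166
 = 0.2408 + 0.3192 + 0.4386 + 0.5814 + 0.6536 + 1.2996
 = 3.5332

3.5332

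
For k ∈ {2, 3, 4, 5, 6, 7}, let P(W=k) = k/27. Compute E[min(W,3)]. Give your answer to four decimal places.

E[min(W,3)] = Σ min(w,3)·P(W=w)
 = 2·2/27 + 3·1/9 + 3·4/27 + 3·5/27 + 3·2/9 + 3·7/27
 = 4/27 + 1/3 + 4/9 + 5/9 + 2/3 + 7/9
 = 79/27

2.9259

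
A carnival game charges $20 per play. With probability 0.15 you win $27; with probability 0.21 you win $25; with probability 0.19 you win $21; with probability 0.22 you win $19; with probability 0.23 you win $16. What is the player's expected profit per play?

1.15

E[payout] = 27·0.15 + 25·0.21 + 21·0.19 + 19·0.22 + 16·0.23
 = 4.05 + 5.25 + 3.99 + 4.18 + 3.68
 = 21.15
Net = 21.15 - 20 = 1.15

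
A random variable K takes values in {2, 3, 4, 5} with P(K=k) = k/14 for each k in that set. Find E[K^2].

E[K^2] = Σ k^2·P(K=k)
 = 4·1/7 + 9·3/14 + 16·2/7 + 25·5/14
 = 4/7 + 27/14 + 32/7 + 125/14
 = 16

16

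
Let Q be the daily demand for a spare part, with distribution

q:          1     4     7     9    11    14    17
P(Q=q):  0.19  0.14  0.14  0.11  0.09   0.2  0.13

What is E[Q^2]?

E[Q^2] = Σ q^2·P(Q=q)
 = 1·0.19 + 16·0.14 + 49·0.14 + 81·0.11 + 121·0.09 + 196·0.2 + 289·0.13
 = 0.19 + 2.24 + 6.86 + 8.91 + 10.89 + 39.2 + 37.57
 = 105.86

105.86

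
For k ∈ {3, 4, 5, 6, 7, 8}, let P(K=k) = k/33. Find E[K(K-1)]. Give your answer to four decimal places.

E[K(K-1)] = Σ k(k-1)·P(K=k)
 = 6·1/11 + 12·4/33 + 20·5/33 + 30·2/11 + 42·7/33 + 56·8/33
 = 6/11 + 16/11 + 100/33 + 60/11 + 98/11 + 448/33
 = 1088/33

32.9697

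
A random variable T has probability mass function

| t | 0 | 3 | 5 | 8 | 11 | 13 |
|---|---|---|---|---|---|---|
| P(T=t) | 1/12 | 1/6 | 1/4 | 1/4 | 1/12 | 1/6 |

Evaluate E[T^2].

E[T^2] = Σ t^2·P(T=t)
 = 0·1/12 + 9·1/6 + 25·1/4 + 64·1/4 + 121·1/12 + 169·1/6
 = 0 + 3/2 + 25/4 + 16 + 121/12 + 169/6
 = 62

62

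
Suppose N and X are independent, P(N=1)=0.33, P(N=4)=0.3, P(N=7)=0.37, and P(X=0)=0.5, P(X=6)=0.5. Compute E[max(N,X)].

5.245

E[max(N,X)] = Σ_n Σ_x max(n,x) · P(N=n)P(X=x)
 = 1·0.165 + 6·0.165 + 4·0.15 + 6·0.15 + 7·0.185 + 7·0.185
 = 0.165 + 0.99 + 0.6 + 0.9 + 1.295 + 1.295
 = 5.245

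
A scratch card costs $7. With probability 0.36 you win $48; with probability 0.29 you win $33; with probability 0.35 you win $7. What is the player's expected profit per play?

22.3

E[payout] = 48·0.36 + 33·0.29 + 7·0.35
 = 17.28 + 9.57 + 2.45
 = 29.3
Net = 29.3 - 7 = 22.3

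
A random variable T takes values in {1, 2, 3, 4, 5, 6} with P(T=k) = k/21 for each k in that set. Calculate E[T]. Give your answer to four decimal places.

4.3333

E[T] = Σ t·P(T=t)
 = 1·1/21 + 2·2/21 + 3·1/7 + 4·4/21 + 5·5/21 + 6·2/7
 = 1/21 + 4/21 + 3/7 + 16/21 + 25/21 + 12/7
 = 13/3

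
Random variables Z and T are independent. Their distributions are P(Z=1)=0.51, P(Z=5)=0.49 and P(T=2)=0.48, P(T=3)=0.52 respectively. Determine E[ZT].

E[ZT] = Σ_z Σ_t zt · P(Z=z)P(T=t)
 = 2·0.2448 + 3·0.2652 + 10·0.2352 + 15·0.2548
 = 0.4896 + 0.7956 + 2.352 + 3.822
 = 7.4592

7.4592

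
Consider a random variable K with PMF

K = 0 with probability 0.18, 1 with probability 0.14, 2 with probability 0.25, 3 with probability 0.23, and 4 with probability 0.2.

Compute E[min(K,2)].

E[min(K,2)] = Σ min(k,2)·P(K=k)
 = 0·0.18 + 1·0.14 + 2·0.25 + 2·0.23 + 2·0.2
 = 0 + 0.14 + 0.5 + 0.46 + 0.4
 = 1.5

1.5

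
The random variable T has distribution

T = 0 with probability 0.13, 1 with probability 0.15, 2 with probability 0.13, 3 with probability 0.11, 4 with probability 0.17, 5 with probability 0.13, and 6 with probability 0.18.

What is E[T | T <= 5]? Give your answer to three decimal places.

P(T <= 5) = 0.13 + 0.15 + 0.13 + 0.11 + 0.17 + 0.13 = 0.82.
E[T | T <= 5] = [0·0.13 + 1·0.15 + 2·0.13 + 3·0.11 + 4·0.17 + 5·0.13] / 0.82
 = 2.07 / 0.82
 = 207/82

2.524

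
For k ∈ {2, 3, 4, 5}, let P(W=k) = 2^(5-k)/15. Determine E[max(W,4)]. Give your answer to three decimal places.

4.067

E[max(W,4)] = Σ max(w,4)·P(W=w)
 = 4·8/15 + 4·4/15 + 4·2/15 + 5·1/15
 = 32/15 + 16/15 + 8/15 + 1/3
 = 61/15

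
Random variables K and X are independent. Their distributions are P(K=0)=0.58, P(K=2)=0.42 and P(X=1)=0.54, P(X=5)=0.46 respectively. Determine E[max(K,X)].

E[max(K,X)] = Σ_k Σ_x max(k,x) · P(K=k)P(X=x)
 = 1·0.3132 + 5·0.2668 + 2·0.2268 + 5·0.1932
 = 0.3132 + 1.334 + 0.4536 + 0.966
 = 3.0668

3.0668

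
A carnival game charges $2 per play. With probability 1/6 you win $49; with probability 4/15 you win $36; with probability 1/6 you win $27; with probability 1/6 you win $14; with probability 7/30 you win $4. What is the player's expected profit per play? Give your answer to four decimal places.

E[payout] = 49·1/6 + 36·4/15 + 27·1/6 + 14·1/6 + 4·7/30
 = 49/6 + 48/5 + 9/2 + 7/3 + 14/15
 = 383/15
Net = 383/15 - 2 = 353/15

23.5333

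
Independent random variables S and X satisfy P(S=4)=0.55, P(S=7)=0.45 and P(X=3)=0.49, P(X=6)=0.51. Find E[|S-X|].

1.942

E[|S-X|] = Σ_s Σ_x |s-x| · P(S=s)P(X=x)
 = 1·0.2695 + 2·0.2805 + 4·0.2205 + 1·0.2295
 = 0.2695 + 0.561 + 0.882 + 0.2295
 = 1.942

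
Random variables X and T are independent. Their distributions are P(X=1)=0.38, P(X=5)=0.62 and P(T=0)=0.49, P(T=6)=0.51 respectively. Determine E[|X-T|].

E[|X-T|] = Σ_x Σ_t |x-t| · P(X=x)P(T=t)
 = 1·0.1862 + 5·0.1938 + 5·0.3038 + 1·0.3162
 = 0.1862 + 0.969 + 1.519 + 0.3162
 = 2.9904

2.9904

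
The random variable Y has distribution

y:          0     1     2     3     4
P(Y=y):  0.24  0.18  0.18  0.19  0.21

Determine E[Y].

1.95

E[Y] = Σ y·P(Y=y)
 = 0·0.24 + 1·0.18 + 2·0.18 + 3·0.19 + 4·0.21
 = 0 + 0.18 + 0.36 + 0.57 + 0.84
 = 1.95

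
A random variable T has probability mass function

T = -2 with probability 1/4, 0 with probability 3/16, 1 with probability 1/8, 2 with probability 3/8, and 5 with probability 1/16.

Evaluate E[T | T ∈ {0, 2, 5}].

P(T ∈ {0, 2, 5}) = 3/16 + 3/8 + 1/16 = 5/8.
E[T | T ∈ {0, 2, 5}] = [0·3/16 + 2·3/8 + 5·1/16] / (5/8)
 = 17/16 / (5/8)
 = 17/10

1.7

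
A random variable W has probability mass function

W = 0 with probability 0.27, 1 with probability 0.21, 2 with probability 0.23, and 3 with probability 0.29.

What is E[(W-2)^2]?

1.58

E[(W-2)^2] = Σ (w-2)^2·P(W=w)
 = 4·0.27 + 1·0.21 + 0·0.23 + 1·0.29
 = 1.08 + 0.21 + 0 + 0.29
 = 1.58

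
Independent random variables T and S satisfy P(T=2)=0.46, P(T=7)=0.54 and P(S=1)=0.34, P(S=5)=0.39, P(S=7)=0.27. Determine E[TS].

E[TS] = Σ_t Σ_s ts · P(T=t)P(S=s)
 = 2·0.1564 + 10·0.1794 + 14·0.1242 + 7·0.1836 + 35·0.2106 + 49·0.1458
 = 0.3128 + 1.794 + 1.7388 + 1.2852 + 7.371 + 7.1442
 = 19.646

19.646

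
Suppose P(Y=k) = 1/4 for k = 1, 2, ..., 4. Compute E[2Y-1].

E[2Y-1] = Σ (2y-1)·P(Y=y)
 = 1·1/4 + 3·1/4 + 5·1/4 + 7·1/4
 = 1/4 + 3/4 + 5/4 + 7/4
 = 4

4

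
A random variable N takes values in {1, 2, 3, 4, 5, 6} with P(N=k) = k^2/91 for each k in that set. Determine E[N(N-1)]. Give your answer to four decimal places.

E[N(N-1)] = Σ n(n-1)·P(N=n)
 = 0·1/91 + 2·4/91 + 6·9/91 + 12·16/91 + 20·25/91 + 30·36/91
 = 0 + 8/91 + 54/91 + 192/91 + 500/91 + 1080/91
 = 262/13

20.1538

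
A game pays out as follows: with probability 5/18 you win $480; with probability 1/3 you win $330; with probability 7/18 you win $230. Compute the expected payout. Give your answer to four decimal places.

E[payout] = 480·5/18 + 330·1/3 + 230·7/18
 = 400/3 + 110 + 805/9
 = 2995/9

332.7778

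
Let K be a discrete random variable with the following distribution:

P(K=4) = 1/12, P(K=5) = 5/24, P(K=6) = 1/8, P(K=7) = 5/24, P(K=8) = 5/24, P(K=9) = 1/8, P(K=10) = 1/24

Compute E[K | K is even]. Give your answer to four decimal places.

P(K is even) = 1/12 + 1/8 + 5/24 + 1/24 = 11/24.
E[K | K is even] = [4·1/12 + 6·1/8 + 8·5/24 + 10·1/24] / (11/24)
 = 19/6 / (11/24)
 = 76/11

6.9091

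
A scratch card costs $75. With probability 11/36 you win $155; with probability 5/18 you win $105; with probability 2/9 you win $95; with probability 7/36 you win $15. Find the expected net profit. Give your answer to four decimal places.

E[payout] = 155·11/36 + 105·5/18 + 95·2/9 + 15·7/36
 = 1705/36 + 175/6 + 190/9 + 35/12
 = 905/9
Net = 905/9 - 75 = 230/9

25.5556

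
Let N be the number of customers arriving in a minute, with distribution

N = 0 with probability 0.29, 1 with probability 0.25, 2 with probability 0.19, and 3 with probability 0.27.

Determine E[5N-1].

6.2

E[5N-1] = Σ (5n-1)·P(N=n)
 = (-1)·0.29 + 4·0.25 + 9·0.19 + 14·0.27
 = (-0.29) + 1 + 1.71 + 3.78
 = 6.2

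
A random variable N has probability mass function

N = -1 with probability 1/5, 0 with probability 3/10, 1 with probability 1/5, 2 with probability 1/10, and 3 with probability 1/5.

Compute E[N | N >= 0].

1.25

P(N >= 0) = 3/10 + 1/5 + 1/10 + 1/5 = 4/5.
E[N | N >= 0] = [0·3/10 + 1·1/5 + 2·1/10 + 3·1/5] / (4/5)
 = 1 / (4/5)
 = 5/4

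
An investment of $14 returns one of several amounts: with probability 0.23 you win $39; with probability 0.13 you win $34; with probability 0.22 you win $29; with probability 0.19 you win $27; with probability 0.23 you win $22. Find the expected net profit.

15.96

E[payout] = 39·0.23 + 34·0.13 + 29·0.22 + 27·0.19 + 22·0.23
 = 8.97 + 4.42 + 6.38 + 5.13 + 5.06
 = 29.96
Net = 29.96 - 14 = 15.96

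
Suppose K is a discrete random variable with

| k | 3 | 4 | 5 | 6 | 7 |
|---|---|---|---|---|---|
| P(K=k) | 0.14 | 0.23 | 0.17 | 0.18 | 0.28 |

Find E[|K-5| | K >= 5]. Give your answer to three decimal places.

P(K >= 5) = 0.17 + 0.18 + 0.28 = 0.63.
E[|K-5| | K >= 5] = [0·0.17 + 1·0.18 + 2·0.28] / 0.63
 = 0.74 / 0.63
 = 74/63

1.175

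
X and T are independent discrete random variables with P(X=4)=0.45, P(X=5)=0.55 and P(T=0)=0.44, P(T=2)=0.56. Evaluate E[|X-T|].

3.43

E[|X-T|] = Σ_x Σ_t |x-t| · P(X=x)P(T=t)
 = 4·0.198 + 2·0.252 + 5·0.242 + 3·0.308
 = 0.792 + 0.504 + 1.21 + 0.924
 = 3.43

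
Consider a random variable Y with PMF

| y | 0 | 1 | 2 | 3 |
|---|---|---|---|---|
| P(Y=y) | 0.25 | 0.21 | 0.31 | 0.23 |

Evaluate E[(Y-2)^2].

1.44

E[(Y-2)^2] = Σ (y-2)^2·P(Y=y)
 = 4·0.25 + 1·0.21 + 0·0.31 + 1·0.23
 = 1 + 0.21 + 0 + 0.23
 = 1.44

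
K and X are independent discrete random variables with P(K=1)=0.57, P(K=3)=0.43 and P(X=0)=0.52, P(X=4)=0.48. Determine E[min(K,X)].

E[min(K,X)] = Σ_k Σ_x min(k,x) · P(K=k)P(X=x)
 = 0·0.2964 + 1·0.2736 + 0·0.2236 + 3·0.2064
 = 0 + 0.2736 + 0 + 0.6192
 = 0.8928

0.8928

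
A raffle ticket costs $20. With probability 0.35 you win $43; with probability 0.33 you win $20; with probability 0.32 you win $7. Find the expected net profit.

E[payout] = 43·0.35 + 20·0.33 + 7·0.32
 = 15.05 + 6.6 + 2.24
 = 23.89
Net = 23.89 - 20 = 3.89

3.89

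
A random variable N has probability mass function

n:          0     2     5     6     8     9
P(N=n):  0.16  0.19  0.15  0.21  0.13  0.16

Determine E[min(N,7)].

E[min(N,7)] = Σ min(n,7)·P(N=n)
 = 0·0.16 + 2·0.19 + 5·0.15 + 6·0.21 + 7·0.13 + 7·0.16
 = 0 + 0.38 + 0.75 + 1.26 + 0.91 + 1.12
 = 4.42

4.42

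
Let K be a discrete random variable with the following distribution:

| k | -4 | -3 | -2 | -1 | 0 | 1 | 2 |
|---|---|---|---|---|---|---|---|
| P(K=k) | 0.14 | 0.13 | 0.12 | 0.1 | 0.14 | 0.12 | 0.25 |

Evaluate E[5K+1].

-2.35

E[5K+1] = Σ (5k+1)·P(K=k)
 = (-19)·0.14 + (-14)·0.13 + (-9)·0.12 + (-4)·0.1 + 1·0.14 + 6·0.12 + 11·0.25
 = (-2.66) + (-1.82) + (-1.08) + (-0.4) + 0.14 + 0.72 + 2.75
 = -2.35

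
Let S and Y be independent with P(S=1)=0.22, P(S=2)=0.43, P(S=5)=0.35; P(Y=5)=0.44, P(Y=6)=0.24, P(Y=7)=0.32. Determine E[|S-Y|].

3.05

E[|S-Y|] = Σ_s Σ_y |s-y| · P(S=s)P(Y=y)
 = 4·0.0968 + 5·0.0528 + 6·0.0704 + 3·0.1892 + 4·0.1032 + 5·0.1376 + 0·0.154 + 1·0.084 + 2·0.112
 = 0.3872 + 0.264 + 0.4224 + 0.5676 + 0.4128 + 0.688 + 0 + 0.084 + 0.224
 = 3.05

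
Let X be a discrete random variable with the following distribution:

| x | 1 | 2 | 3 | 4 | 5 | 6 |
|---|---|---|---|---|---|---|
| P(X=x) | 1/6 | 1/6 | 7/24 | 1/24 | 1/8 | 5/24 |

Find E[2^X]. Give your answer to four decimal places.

E[2^X] = Σ 2^x·P(X=x)
 = 2·1/6 + 4·1/6 + 8·7/24 + 16·1/24 + 32·1/8 + 64·5/24
 = 1/3 + 2/3 + 7/3 + 2/3 + 4 + 40/3
 = 64/3

21.3333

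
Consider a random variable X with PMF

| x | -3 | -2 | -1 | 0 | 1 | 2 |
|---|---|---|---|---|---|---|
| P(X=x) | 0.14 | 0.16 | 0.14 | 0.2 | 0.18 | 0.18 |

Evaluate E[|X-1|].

1.7

E[|X-1|] = Σ |x-1|·P(X=x)
 = 4·0.14 + 3·0.16 + 2·0.14 + 1·0.2 + 0·0.18 + 1·0.18
 = 0.56 + 0.48 + 0.28 + 0.2 + 0 + 0.18
 = 1.7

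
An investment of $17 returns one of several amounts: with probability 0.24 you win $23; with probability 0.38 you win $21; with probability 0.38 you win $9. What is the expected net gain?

-0.08

E[payout] = 23·0.24 + 21·0.38 + 9·0.38
 = 5.52 + 7.98 + 3.42
 = 16.92
Net = 16.92 - 17 = -0.08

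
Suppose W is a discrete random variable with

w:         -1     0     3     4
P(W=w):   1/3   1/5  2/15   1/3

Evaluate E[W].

E[W] = Σ w·P(W=w)
 = (-1)·1/3 + 0·1/5 + 3·2/15 + 4·1/3
 = (-1/3) + 0 + 2/5 + 4/3
 = 7/5

1.4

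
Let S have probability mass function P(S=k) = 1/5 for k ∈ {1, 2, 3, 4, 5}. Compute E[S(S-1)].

E[S(S-1)] = Σ s(s-1)·P(S=s)
 = 0·1/5 + 2·1/5 + 6·1/5 + 12·1/5 + 20·1/5
 = 0 + 2/5 + 6/5 + 12/5 + 4
 = 8

8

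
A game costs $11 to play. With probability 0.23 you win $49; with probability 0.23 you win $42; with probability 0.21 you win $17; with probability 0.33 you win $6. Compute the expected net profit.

E[payout] = 49·0.23 + 42·0.23 + 17·0.21 + 6·0.33
 = 11.27 + 9.66 + 3.57 + 1.98
 = 26.48
Net = 26.48 - 11 = 15.48

15.48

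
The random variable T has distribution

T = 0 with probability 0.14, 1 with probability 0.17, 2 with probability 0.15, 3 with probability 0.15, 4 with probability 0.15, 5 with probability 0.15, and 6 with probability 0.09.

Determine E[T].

E[T] = Σ t·P(T=t)
 = 0·0.14 + 1·0.17 + 2·0.15 + 3·0.15 + 4·0.15 + 5·0.15 + 6·0.09
 = 0 + 0.17 + 0.3 + 0.45 + 0.6 + 0.75 + 0.54
 = 2.81

2.81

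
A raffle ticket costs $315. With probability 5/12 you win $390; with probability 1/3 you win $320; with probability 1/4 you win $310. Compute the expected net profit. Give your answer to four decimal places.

E[payout] = 390·5/12 + 320·1/3 + 310·1/4
 = 325/2 + 320/3 + 155/2
 = 1040/3
Net = 1040/3 - 315 = 95/3

31.6667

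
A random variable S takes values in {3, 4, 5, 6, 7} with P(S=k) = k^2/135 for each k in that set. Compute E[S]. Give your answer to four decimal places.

E[S] = Σ s·P(S=s)
 = 3·1/15 + 4·16/135 + 5·5/27 + 6·4/15 + 7·49/135
 = 1/5 + 64/135 + 25/27 + 8/5 + 343/135
 = 155/27

5.7407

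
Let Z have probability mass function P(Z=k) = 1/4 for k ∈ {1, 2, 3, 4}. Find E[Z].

E[Z] = Σ z·P(Z=z)
 = 1·1/4 + 2·1/4 + 3·1/4 + 4·1/4
 = 1/4 + 1/2 + 3/4 + 1
 = 5/2

2.5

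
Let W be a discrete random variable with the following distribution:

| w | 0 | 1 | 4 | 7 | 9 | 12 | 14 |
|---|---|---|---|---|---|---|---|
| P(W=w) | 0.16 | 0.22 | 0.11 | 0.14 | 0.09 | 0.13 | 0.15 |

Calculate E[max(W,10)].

E[max(W,10)] = Σ max(w,10)·P(W=w)
 = 10·0.16 + 10·0.22 + 10·0.11 + 10·0.14 + 10·0.09 + 12·0.13 + 14·0.15
 = 1.6 + 2.2 + 1.1 + 1.4 + 0.9 + 1.56 + 2.1
 = 10.86

10.86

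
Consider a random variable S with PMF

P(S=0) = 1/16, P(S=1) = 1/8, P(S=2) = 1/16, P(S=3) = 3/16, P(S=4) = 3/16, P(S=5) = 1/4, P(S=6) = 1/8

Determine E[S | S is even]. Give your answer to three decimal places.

3.714

P(S is even) = 1/16 + 1/16 + 3/16 + 1/8 = 7/16.
E[S | S is even] = [0·1/16 + 2·1/16 + 4·3/16 + 6·1/8] / (7/16)
 = 13/8 / (7/16)
 = 26/7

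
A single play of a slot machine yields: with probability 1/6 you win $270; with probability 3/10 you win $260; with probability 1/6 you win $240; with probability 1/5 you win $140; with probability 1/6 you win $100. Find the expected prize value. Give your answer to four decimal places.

207.6667

E[payout] = 270·1/6 + 260·3/10 + 240·1/6 + 140·1/5 + 100·1/6
 = 45 + 78 + 40 + 28 + 50/3
 = 623/3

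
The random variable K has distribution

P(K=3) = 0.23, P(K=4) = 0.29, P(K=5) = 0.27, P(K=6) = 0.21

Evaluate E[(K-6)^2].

E[(K-6)^2] = Σ (k-6)^2·P(K=k)
 = 9·0.23 + 4·0.29 + 1·0.27 + 0·0.21
 = 2.07 + 1.16 + 0.27 + 0
 = 3.5

3.5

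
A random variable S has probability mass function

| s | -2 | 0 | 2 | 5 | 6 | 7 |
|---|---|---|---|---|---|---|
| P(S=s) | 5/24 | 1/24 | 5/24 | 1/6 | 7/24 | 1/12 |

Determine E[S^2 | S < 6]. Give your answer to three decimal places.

9.333

P(S < 6) = 5/24 + 1/24 + 5/24 + 1/6 = 5/8.
E[S^2 | S < 6] = [4·5/24 + 0·1/24 + 4·5/24 + 25·1/6] / (5/8)
 = 35/6 / (5/8)
 = 28/3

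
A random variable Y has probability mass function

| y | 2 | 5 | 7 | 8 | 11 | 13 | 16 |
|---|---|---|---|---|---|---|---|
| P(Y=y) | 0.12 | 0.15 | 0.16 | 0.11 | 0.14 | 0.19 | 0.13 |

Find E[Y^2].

101.44

E[Y^2] = Σ y^2·P(Y=y)
 = 4·0.12 + 25·0.15 + 49·0.16 + 64·0.11 + 121·0.14 + 169·0.19 + 256·0.13
 = 0.48 + 3.75 + 7.84 + 7.04 + 16.94 + 32.11 + 33.28
 = 101.44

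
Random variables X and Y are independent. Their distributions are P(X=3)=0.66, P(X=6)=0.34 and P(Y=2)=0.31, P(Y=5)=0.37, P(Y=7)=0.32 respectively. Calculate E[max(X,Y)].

5.462

E[max(X,Y)] = Σ_x Σ_y max(x,y) · P(X=x)P(Y=y)
 = 3·0.2046 + 5·0.2442 + 7·0.2112 + 6·0.1054 + 6·0.1258 + 7·0.1088
 = 0.6138 + 1.221 + 1.4784 + 0.6324 + 0.7548 + 0.7616
 = 5.462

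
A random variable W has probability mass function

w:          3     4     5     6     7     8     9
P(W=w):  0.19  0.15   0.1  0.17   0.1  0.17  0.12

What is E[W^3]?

E[W^3] = Σ w^3·P(W=w)
 = 27·0.19 + 64·0.15 + 125·0.1 + 216·0.17 + 343·0.1 + 512·0.17 + 729·0.12
 = 5.13 + 9.6 + 12.5 + 36.72 + 34.3 + 87.04 + 87.48
 = 272.77

272.77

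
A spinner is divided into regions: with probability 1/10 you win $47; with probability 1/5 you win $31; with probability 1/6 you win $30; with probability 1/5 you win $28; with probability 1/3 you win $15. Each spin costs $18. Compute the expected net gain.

E[payout] = 47·1/10 + 31·1/5 + 30·1/6 + 28·1/5 + 15·1/3
 = 47/10 + 31/5 + 5 + 28/5 + 5
 = 53/2
Net = 53/2 - 18 = 17/2

8.5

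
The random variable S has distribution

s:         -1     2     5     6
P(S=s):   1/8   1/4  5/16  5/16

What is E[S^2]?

20.1875

E[S^2] = Σ s^2·P(S=s)
 = 1·1/8 + 4·1/4 + 25·5/16 + 36·5/16
 = 1/8 + 1 + 125/16 + 45/4
 = 323/16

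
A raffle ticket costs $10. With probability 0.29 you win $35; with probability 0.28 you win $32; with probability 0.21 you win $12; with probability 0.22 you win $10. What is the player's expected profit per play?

13.83

E[payout] = 35·0.29 + 32·0.28 + 12·0.21 + 10·0.22
 = 10.15 + 8.96 + 2.52 + 2.2
 = 23.83
Net = 23.83 - 10 = 13.83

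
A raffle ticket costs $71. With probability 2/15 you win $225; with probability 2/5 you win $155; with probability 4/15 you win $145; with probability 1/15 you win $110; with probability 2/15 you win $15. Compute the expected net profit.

E[payout] = 225·2/15 + 155·2/5 + 145·4/15 + 110·1/15 + 15·2/15
 = 30 + 62 + 116/3 + 22/3 + 2
 = 140
Net = 140 - 71 = 69

69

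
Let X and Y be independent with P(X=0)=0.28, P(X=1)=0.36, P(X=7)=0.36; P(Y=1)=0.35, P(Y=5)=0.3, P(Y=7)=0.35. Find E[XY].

E[XY] = Σ_x Σ_y xy · P(X=x)P(Y=y)
 = 0·0.098 + 0·0.084 + 0·0.098 + 1·0.126 + 5·0.108 + 7·0.126 + 7·0.126 + 35·0.108 + 49·0.126
 = 0 + 0 + 0 + 0.126 + 0.54 + 0.882 + 0.882 + 3.78 + 6.174
 = 12.384

12.384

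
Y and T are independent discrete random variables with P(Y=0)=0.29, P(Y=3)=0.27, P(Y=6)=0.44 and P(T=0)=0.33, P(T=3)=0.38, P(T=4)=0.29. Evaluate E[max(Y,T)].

E[max(Y,T)] = Σ_y Σ_t max(y,t) · P(Y=y)P(T=t)
 = 0·0.0957 + 3·0.1102 + 4·0.0841 + 3·0.0891 + 3·0.1026 + 4·0.0783 + 6·0.1452 + 6·0.1672 + 6·0.1276
 = 0 + 0.3306 + 0.3364 + 0.2673 + 0.3078 + 0.3132 + 0.8712 + 1.0032 + 0.7656
 = 4.1953

4.1953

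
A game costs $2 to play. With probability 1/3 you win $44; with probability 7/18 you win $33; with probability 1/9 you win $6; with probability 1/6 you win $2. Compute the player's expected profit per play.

E[payout] = 44·1/3 + 33·7/18 + 6·1/9 + 2·1/6
 = 44/3 + 77/6 + 2/3 + 1/3
 = 57/2
Net = 57/2 - 2 = 53/2

26.5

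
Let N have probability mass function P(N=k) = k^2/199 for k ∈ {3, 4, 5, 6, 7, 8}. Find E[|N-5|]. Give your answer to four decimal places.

E[|N-5|] = Σ |n-5|·P(N=n)
 = 2·9/199 + 1·16/199 + 0·25/199 + 1·36/199 + 2·49/199 + 3·64/199
 = 18/199 + 16/199 + 0 + 36/199 + 98/199 + 192/199
 = 360/199

1.8090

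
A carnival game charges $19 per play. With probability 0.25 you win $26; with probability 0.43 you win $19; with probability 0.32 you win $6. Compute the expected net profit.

E[payout] = 26·0.25 + 19·0.43 + 6·0.32
 = 6.5 + 8.17 + 1.92
 = 16.59
Net = 16.59 - 19 = -2.41

-2.41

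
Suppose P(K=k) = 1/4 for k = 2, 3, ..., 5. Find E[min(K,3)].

2.75

E[min(K,3)] = Σ min(k,3)·P(K=k)
 = 2·1/4 + 3·1/4 + 3·1/4 + 3·1/4
 = 1/2 + 3/4 + 3/4 + 3/4
 = 11/4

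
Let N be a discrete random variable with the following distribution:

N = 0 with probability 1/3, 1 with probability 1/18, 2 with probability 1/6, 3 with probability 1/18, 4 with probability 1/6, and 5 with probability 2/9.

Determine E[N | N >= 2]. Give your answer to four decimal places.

P(N >= 2) = 1/6 + 1/18 + 1/6 + 2/9 = 11/18.
E[N | N >= 2] = [2·1/6 + 3·1/18 + 4·1/6 + 5·2/9] / (11/18)
 = 41/18 / (11/18)
 = 41/11

3.7273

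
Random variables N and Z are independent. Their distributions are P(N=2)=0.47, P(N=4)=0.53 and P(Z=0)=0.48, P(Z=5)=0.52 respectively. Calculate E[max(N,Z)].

E[max(N,Z)] = Σ_n Σ_z max(n,z) · P(N=n)P(Z=z)
 = 2·0.2256 + 5·0.2444 + 4·0.2544 + 5·0.2756
 = 0.4512 + 1.222 + 1.0176 + 1.378
 = 4.0688

4.0688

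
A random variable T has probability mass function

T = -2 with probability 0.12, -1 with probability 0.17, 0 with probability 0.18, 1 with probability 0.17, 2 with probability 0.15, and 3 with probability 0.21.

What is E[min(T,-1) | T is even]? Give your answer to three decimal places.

-1.267

P(T is even) = 0.12 + 0.18 + 0.15 = 0.45.
E[min(T,-1) | T is even] = [(-2)·0.12 + (-1)·0.18 + (-1)·0.15] / 0.45
 = -0.57 / 0.45
 = -19/15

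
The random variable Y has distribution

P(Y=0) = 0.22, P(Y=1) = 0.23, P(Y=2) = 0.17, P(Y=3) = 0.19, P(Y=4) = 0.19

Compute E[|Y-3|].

E[|Y-3|] = Σ |y-3|·P(Y=y)
 = 3·0.22 + 2·0.23 + 1·0.17 + 0·0.19 + 1·0.19
 = 0.66 + 0.46 + 0.17 + 0 + 0.19
 = 1.48

1.48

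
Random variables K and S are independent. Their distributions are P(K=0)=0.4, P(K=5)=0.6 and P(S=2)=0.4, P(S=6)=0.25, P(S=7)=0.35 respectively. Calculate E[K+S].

E[K+S] = Σ_k Σ_s (k+s) · P(K=k)P(S=s)
 = 2·0.16 + 6·0.1 + 7·0.14 + 7·0.24 + 11·0.15 + 12·0.21
 = 0.32 + 0.6 + 0.98 + 1.68 + 1.65 + 2.52
 = 7.75

7.75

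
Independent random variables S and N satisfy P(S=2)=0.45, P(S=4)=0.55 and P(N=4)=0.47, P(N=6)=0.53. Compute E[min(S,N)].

E[min(S,N)] = Σ_s Σ_n min(s,n) · P(S=s)P(N=n)
 = 2·0.2115 + 2·0.2385 + 4·0.2585 + 4·0.2915
 = 0.423 + 0.477 + 1.034 + 1.166
 = 3.1

3.1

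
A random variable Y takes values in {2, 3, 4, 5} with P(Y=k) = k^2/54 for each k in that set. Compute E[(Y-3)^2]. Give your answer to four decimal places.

E[(Y-3)^2] = Σ (y-3)^2·P(Y=y)
 = 1·2/27 + 0·1/6 + 1·8/27 + 4·25/54
 = 2/27 + 0 + 8/27 + 50/27
 = 20/9

2.2222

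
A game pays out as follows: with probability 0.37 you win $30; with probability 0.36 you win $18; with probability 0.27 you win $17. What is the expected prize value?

22.17

E[payout] = 30·0.37 + 18·0.36 + 17·0.27
 = 11.1 + 6.48 + 4.59
 = 22.17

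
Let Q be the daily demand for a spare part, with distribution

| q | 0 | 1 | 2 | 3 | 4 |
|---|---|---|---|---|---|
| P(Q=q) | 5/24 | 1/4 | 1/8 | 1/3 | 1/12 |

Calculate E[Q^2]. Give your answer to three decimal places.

E[Q^2] = Σ q^2·P(Q=q)
 = 0·5/24 + 1·1/4 + 4·1/8 + 9·1/3 + 16·1/12
 = 0 + 1/4 + 1/2 + 3 + 4/3
 = 61/12

5.083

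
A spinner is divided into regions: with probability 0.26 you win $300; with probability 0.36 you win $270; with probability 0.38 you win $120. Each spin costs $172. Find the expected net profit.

E[payout] = 300·0.26 + 270·0.36 + 120·0.38
 = 78 + 97.2 + 45.6
 = 220.8
Net = 220.8 - 172 = 48.8

48.8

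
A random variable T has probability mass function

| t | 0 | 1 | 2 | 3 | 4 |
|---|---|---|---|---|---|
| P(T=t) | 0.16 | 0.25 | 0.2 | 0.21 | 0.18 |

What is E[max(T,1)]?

2.16

E[max(T,1)] = Σ max(t,1)·P(T=t)
 = 1·0.16 + 1·0.25 + 2·0.2 + 3·0.21 + 4·0.18
 = 0.16 + 0.25 + 0.4 + 0.63 + 0.72
 = 2.16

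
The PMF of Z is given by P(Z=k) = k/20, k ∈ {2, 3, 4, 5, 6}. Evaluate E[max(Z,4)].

4.85

E[max(Z,4)] = Σ max(z,4)·P(Z=z)
 = 4·1/10 + 4·3/20 + 4·1/5 + 5·1/4 + 6·3/10
 = 2/5 + 3/5 + 4/5 + 5/4 + 9/5
 = 97/20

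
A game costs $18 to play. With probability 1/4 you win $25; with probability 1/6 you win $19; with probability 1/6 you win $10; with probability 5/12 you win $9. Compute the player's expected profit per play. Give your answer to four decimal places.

E[payout] = 25·1/4 + 19·1/6 + 10·1/6 + 9·5/12
 = 25/4 + 19/6 + 5/3 + 15/4
 = 89/6
Net = 89/6 - 18 = -19/6

-3.1667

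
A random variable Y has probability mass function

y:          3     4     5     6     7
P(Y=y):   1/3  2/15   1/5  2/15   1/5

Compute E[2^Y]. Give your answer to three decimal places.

45.333

E[2^Y] = Σ 2^y·P(Y=y)
 = 8·1/3 + 16·2/15 + 32·1/5 + 64·2/15 + 128·1/5
 = 8/3 + 32/15 + 32/5 + 128/15 + 128/5
 = 136/3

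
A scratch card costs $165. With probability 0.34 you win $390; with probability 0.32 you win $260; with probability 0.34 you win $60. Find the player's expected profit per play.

71.2

E[payout] = 390·0.34 + 260·0.32 + 60·0.34
 = 132.6 + 83.2 + 20.4
 = 236.2
Net = 236.2 - 165 = 71.2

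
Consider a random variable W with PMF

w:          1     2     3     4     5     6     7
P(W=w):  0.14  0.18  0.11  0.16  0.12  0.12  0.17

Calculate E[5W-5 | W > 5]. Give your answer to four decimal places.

27.9310

P(W > 5) = 0.12 + 0.17 = 0.29.
E[5W-5 | W > 5] = [25·0.12 + 30·0.17] / 0.29
 = 8.1 / 0.29
 = 810/29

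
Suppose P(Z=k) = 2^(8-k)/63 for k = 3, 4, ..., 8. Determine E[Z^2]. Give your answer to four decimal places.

E[Z^2] = Σ z^2·P(Z=z)
 = 9·32/63 + 16·16/63 + 25·8/63 + 36·4/63 + 49·2/63 + 64·1/63
 = 32/7 + 256/63 + 200/63 + 16/7 + 14/9 + 64/63
 = 50/3

16.6667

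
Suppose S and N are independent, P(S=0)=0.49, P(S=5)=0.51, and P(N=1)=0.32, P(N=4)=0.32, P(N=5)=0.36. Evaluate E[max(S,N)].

4.216

E[max(S,N)] = Σ_s Σ_n max(s,n) · P(S=s)P(N=n)
 = 1·0.1568 + 4·0.1568 + 5·0.1764 + 5·0.1632 + 5·0.1632 + 5·0.1836
 = 0.1568 + 0.6272 + 0.882 + 0.816 + 0.816 + 0.918
 = 4.216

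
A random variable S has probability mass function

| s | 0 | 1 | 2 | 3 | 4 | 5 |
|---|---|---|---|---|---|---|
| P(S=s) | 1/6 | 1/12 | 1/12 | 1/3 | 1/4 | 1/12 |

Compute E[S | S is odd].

3

P(S is odd) = 1/12 + 1/3 + 1/12 = 1/2.
E[S | S is odd] = [1·1/12 + 3·1/3 + 5·1/12] / (1/2)
 = 3/2 / (1/2)
 = 3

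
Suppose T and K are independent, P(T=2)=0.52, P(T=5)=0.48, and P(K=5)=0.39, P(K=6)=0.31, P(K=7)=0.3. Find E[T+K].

E[T+K] = Σ_t Σ_k (t+k) · P(T=t)P(K=k)
 = 7·0.2028 + 8·0.1612 + 9·0.156 + 10·0.1872 + 11·0.1488 + 12·0.144
 = 1.4196 + 1.2896 + 1.404 + 1.872 + 1.6368 + 1.728
 = 9.35

9.35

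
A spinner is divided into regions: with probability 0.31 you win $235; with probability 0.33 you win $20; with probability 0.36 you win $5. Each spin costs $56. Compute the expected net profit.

E[payout] = 235·0.31 + 20·0.33 + 5·0.36
 = 72.85 + 6.6 + 1.8
 = 81.25
Net = 81.25 - 56 = 25.25

25.25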